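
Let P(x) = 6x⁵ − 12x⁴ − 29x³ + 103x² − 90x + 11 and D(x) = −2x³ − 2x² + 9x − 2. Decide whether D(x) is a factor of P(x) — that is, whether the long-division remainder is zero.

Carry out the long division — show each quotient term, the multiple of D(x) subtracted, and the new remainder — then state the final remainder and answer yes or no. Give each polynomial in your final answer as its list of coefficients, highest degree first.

Step 1: lead(6x⁵ − 12x⁴ − 29x³ + 103x² − 90x + 11) ÷ lead(D) = 6x⁵ ÷ −2x³ = −3x². Subtract (−3x²)·D = 6x⁵ + 6x⁴ − 27x³ + 6x². Remainder: −18x⁴ − 2x³ + 97x² − 90x + 11.
Step 2: lead(−18x⁴ − 2x³ + 97x² − 90x + 11) ÷ lead(D) = −18x⁴ ÷ −2x³ = 9x. Subtract (9x)·D = −18x⁴ − 18x³ + 81x² − 18x. Remainder: 16x³ + 16x² − 72x + 11.
Step 3: lead(16x³ + 16x² − 72x + 11) ÷ lead(D) = 16x³ ÷ −2x³ = −8. Subtract (−8)·D = 16x³ + 16x² − 72x + 16. Remainder: −5.

R = [-5], so D(x) is not a factor of P(x). no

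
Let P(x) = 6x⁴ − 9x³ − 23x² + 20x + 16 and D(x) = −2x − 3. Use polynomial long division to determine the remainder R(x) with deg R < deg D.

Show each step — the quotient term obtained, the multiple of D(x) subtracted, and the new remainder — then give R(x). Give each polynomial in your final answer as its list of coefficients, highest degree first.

R = [-5]

Step 1: lead(6x⁴ − 9x³ − 23x² + 20x + 16) ÷ lead(D) = 6x⁴ ÷ −2x = −3x³. Subtract (−3x³)·D = 6x⁴ + 9x³. Remainder: −18x³ − 23x² + 20x + 16.
Step 2: lead(−18x³ − 23x² + 20x + 16) ÷ lead(D) = −18x³ ÷ −2x = 9x². Subtract (9x²)·D = −18x³ − 27x². Remainder: 4x² + 20x + 16.
Step 3: lead(4x² + 20x + 16) ÷ lead(D) = 4x² ÷ −2x = −2x. Subtract (−2x)·D = 4x² + 6x. Remainder: 14x + 16.
Step 4: lead(14x + 16) ÷ lead(D) = 14x ÷ −2x = −7. Subtract (−7)·D = 14x + 21. Remainder: −5.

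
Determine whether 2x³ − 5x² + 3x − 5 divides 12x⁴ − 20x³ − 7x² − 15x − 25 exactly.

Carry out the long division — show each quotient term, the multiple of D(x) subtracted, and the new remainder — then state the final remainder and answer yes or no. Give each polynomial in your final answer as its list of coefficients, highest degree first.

R = [0], so D(x) is a factor of P(x). yes

Step 1: lead(12x⁴ − 20x³ − 7x² − 15x − 25) ÷ lead(D) = 12x⁴ ÷ 2x³ = 6x. Subtract (6x)·D = 12x⁴ − 30x³ + 18x² − 30x. Remainder: 10x³ − 25x² + 15x − 25.
Step 2: lead(10x³ − 25x² + 15x − 25) ÷ lead(D) = 10x³ ÷ 2x³ = 5. Subtract (5)·D = 10x³ − 25x² + 15x − 25. Remainder: 0.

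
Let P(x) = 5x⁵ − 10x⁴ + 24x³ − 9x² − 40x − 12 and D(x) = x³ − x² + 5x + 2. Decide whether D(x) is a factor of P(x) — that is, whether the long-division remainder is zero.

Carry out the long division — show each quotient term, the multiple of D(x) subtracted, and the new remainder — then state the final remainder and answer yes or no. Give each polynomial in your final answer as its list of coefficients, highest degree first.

Step 1: lead(5x⁵ − 10x⁴ + 24x³ − 9x² − 40x − 12) ÷ lead(D) = 5x⁵ ÷ x³ = 5x². Subtract (5x²)·D = 5x⁵ − 5x⁴ + 25x³ + 10x². Remainder: −5x⁴ − x³ − 19x² − 40x − 12.
Step 2: lead(−5x⁴ − x³ − 19x² − 40x − 12) ÷ lead(D) = −5x⁴ ÷ x³ = −5x. Subtract (−5x)·D = −5x⁴ + 5x³ − 25x² − 10x. Remainder: −6x³ + 6x² − 30x − 12.
Step 3: lead(−6x³ + 6x² − 30x − 12) ÷ lead(D) = −6x³ ÷ x³ = −6. Subtract (−6)·D = −6x³ + 6x² − 30x − 12. Remainder: 0.

R = [0], so D(x) is a factor of P(x). yes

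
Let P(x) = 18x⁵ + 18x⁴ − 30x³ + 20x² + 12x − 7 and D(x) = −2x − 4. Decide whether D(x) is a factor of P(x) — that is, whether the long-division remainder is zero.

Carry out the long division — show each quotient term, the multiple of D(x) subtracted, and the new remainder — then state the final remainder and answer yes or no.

R(x) = 1, so D(x) is not a factor of P(x). no

Step 1: lead(18x⁵ + 18x⁴ − 30x³ + 20x² + 12x − 7) ÷ lead(D) = 18x⁵ ÷ −2x = −9x⁴. Subtract (−9x⁴)·D = 18x⁵ + 36x⁴. Remainder: −18x⁴ − 30x³ + 20x² + 12x − 7.
Step 2: lead(−18x⁴ − 30x³ + 20x² + 12x − 7) ÷ lead(D) = −18x⁴ ÷ −2x = 9x³. Subtract (9x³)·D = −18x⁴ − 36x³. Remainder: 6x³ + 20x² + 12x − 7.
Step 3: lead(6x³ + 20x² + 12x − 7) ÷ lead(D) = 6x³ ÷ −2x = −3x². Subtract (−3x²)·D = 6x³ + 12x². Remainder: 8x² + 12x − 7.
Step 4: lead(8x² + 12x − 7) ÷ lead(D) = 8x² ÷ −2x = −4x. Subtract (−4x)·D = 8x² + 16x. Remainder: −4x − 7.
Step 5: lead(−4x − 7) ÷ lead(D) = −4x ÷ −2x = 2. Subtract (2)·D = −4x − 8. Remainder: 1.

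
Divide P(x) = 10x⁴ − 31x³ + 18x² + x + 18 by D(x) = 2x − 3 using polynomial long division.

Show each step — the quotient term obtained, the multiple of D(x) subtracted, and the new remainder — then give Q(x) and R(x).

Step 1: lead(10x⁴ − 31x³ + 18x² + x + 18) ÷ lead(D) = 10x⁴ ÷ 2x = 5x³. Subtract (5x³)·D = 10x⁴ − 15x³. Remainder: −16x³ + 18x² + x + 18.
Step 2: lead(−16x³ + 18x² + x + 18) ÷ lead(D) = −16x³ ÷ 2x = −8x². Subtract (−8x²)·D = −16x³ + 24x². Remainder: −6x² + x + 18.
Step 3: lead(−6x² + x + 18) ÷ lead(D) = −6x² ÷ 2x = −3x. Subtract (−3x)·D = −6x² + 9x. Remainder: −8x + 18.
Step 4: lead(−8x + 18) ÷ lead(D) = −8x ÷ 2x = −4. Subtract (−4)·D = −8x + 12. Remainder: 6.

Q(x) = 5x³ − 8x² − 3x − 4; R(x) = 6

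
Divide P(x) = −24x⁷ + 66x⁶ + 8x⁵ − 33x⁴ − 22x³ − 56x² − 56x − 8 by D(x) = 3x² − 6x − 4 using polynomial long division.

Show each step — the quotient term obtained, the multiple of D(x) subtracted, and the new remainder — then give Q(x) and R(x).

Step 1: lead(−24x⁷ + 66x⁶ + 8x⁵ − 33x⁴ − 22x³ − 56x² − 56x − 8) ÷ lead(D) = −24x⁷ ÷ 3x² = −8x⁵. Subtract (−8x⁵)·D = −24x⁷ + 48x⁶ + 32x⁵. Remainder: 18x⁶ − 24x⁵ − 33x⁴ − 22x³ − 56x² − 56x − 8.
Step 2: lead(18x⁶ − 24x⁵ − 33x⁴ − 22x³ − 56x² − 56x − 8) ÷ lead(D) = 18x⁶ ÷ 3x² = 6x⁴. Subtract (6x⁴)·D = 18x⁶ − 36x⁵ − 24x⁴. Remainder: 12x⁵ − 9x⁴ − 22x³ − 56x² − 56x − 8.
Step 3: lead(12x⁵ − 9x⁴ − 22x³ − 56x² − 56x − 8) ÷ lead(D) = 12x⁵ ÷ 3x² = 4x³. Subtract (4x³)·D = 12x⁵ − 24x⁴ − 16x³. Remainder: 15x⁴ − 6x³ − 56x² − 56x − 8.
Step 4: lead(15x⁴ − 6x³ − 56x² − 56x − 8) ÷ lead(D) = 15x⁴ ÷ 3x² = 5x². Subtract (5x²)·D = 15x⁴ − 30x³ − 20x². Remainder: 24x³ − 36x² − 56x − 8.
Step 5: lead(24x³ − 36x² − 56x − 8) ÷ lead(D) = 24x³ ÷ 3x² = 8x. Subtract (8x)·D = 24x³ − 48x² − 32x. Remainder: 12x² − 24x − 8.
Step 6: lead(12x² − 24x − 8) ÷ lead(D) = 12x² ÷ 3x² = 4. Subtract (4)·D = 12x² − 24x − 16. Remainder: 8.

Q(x) = −8x⁵ + 6x⁴ + 4x³ + 5x² + 8x + 4; R(x) = 8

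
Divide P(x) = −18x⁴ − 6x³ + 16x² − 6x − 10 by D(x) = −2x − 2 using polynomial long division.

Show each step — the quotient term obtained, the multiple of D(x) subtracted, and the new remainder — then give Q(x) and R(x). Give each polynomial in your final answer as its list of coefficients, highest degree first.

Q = [9, -6, -2, 5]; R = [0]

Step 1: lead(−18x⁴ − 6x³ + 16x² − 6x − 10) ÷ lead(D) = −18x⁴ ÷ −2x = 9x³. Subtract (9x³)·D = −18x⁴ − 18x³. Remainder: 12x³ + 16x² − 6x − 10.
Step 2: lead(12x³ + 16x² − 6x − 10) ÷ lead(D) = 12x³ ÷ −2x = −6x². Subtract (−6x²)·D = 12x³ + 12x². Remainder: 4x² − 6x − 10.
Step 3: lead(4x² − 6x − 10) ÷ lead(D) = 4x² ÷ −2x = −2x. Subtract (−2x)·D = 4x² + 4x. Remainder: −10x − 10.
Step 4: lead(−10x − 10) ÷ lead(D) = −10x ÷ −2x = 5. Subtract (5)·D = −10x − 10. Remainder: 0.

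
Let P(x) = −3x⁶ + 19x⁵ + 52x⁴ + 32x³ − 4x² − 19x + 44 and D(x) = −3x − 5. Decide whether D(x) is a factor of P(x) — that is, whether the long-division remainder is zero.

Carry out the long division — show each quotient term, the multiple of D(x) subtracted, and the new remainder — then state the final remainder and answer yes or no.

R(x) = 9, so D(x) is not a factor of P(x). no

Step 1: lead(−3x⁶ + 19x⁵ + 52x⁴ + 32x³ − 4x² − 19x + 44) ÷ lead(D) = −3x⁶ ÷ −3x = x⁵. Subtract (x⁵)·D = −3x⁶ − 5x⁵. Remainder: 24x⁵ + 52x⁴ + 32x³ − 4x² − 19x + 44.
Step 2: lead(24x⁵ + 52x⁴ + 32x³ − 4x² − 19x + 44) ÷ lead(D) = 24x⁵ ÷ −3x = −8x⁴. Subtract (−8x⁴)·D = 24x⁵ + 40x⁴. Remainder: 12x⁴ + 32x³ − 4x² − 19x + 44.
Step 3: lead(12x⁴ + 32x³ − 4x² − 19x + 44) ÷ lead(D) = 12x⁴ ÷ −3x = −4x³. Subtract (−4x³)·D = 12x⁴ + 20x³. Remainder: 12x³ − 4x² − 19x + 44.
Step 4: lead(12x³ − 4x² − 19x + 44) ÷ lead(D) = 12x³ ÷ −3x = −4x². Subtract (−4x²)·D = 12x³ + 20x². Remainder: −24x² − 19x + 44.
Step 5: lead(−24x² − 19x + 44) ÷ lead(D) = −24x² ÷ −3x = 8x. Subtract (8x)·D = −24x² − 40x. Remainder: 21x + 44.
Step 6: lead(21x + 44) ÷ lead(D) = 21x ÷ −3x = −7. Subtract (−7)·D = 21x + 35. Remainder: 9.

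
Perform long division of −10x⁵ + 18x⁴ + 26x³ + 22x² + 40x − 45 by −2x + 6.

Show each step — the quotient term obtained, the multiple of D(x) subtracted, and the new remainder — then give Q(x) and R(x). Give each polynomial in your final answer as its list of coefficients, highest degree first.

Q = [5, 6, 5, 4, -8]; R = [3]

Step 1: lead(−10x⁵ + 18x⁴ + 26x³ + 22x² + 40x − 45) ÷ lead(D) = −10x⁵ ÷ −2x = 5x⁴. Subtract (5x⁴)·D = −10x⁵ + 30x⁴. Remainder: −12x⁴ + 26x³ + 22x² + 40x − 45.
Step 2: lead(−12x⁴ + 26x³ + 22x² + 40x − 45) ÷ lead(D) = −12x⁴ ÷ −2x = 6x³. Subtract (6x³)·D = −12x⁴ + 36x³. Remainder: −10x³ + 22x² + 40x − 45.
Step 3: lead(−10x³ + 22x² + 40x − 45) ÷ lead(D) = −10x³ ÷ −2x = 5x². Subtract (5x²)·D = −10x³ + 30x². Remainder: −8x² + 40x − 45.
Step 4: lead(−8x² + 40x − 45) ÷ lead(D) = −8x² ÷ −2x = 4x. Subtract (4x)·D = −8x² + 24x. Remainder: 16x − 45.
Step 5: lead(16x − 45) ÷ lead(D) = 16x ÷ −2x = −8. Subtract (−8)·D = 16x − 48. Remainder: 3.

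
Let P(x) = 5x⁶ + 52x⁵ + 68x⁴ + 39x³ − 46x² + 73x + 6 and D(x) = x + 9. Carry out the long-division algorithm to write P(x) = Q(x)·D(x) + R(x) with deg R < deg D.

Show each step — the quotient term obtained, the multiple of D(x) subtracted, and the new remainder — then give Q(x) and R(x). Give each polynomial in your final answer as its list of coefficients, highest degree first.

Q = [5, 7, 5, -6, 8, 1]; R = [-3]

Step 1: lead(5x⁶ + 52x⁵ + 68x⁴ + 39x³ − 46x² + 73x + 6) ÷ lead(D) = 5x⁶ ÷ x = 5x⁵. Subtract (5x⁵)·D = 5x⁶ + 45x⁵. Remainder: 7x⁵ + 68x⁴ + 39x³ − 46x² + 73x + 6.
Step 2: lead(7x⁵ + 68x⁴ + 39x³ − 46x² + 73x + 6) ÷ lead(D) = 7x⁵ ÷ x = 7x⁴. Subtract (7x⁴)·D = 7x⁵ + 63x⁴. Remainder: 5x⁴ + 39x³ − 46x² + 73x + 6.
Step 3: lead(5x⁴ + 39x³ − 46x² + 73x + 6) ÷ lead(D) = 5x⁴ ÷ x = 5x³. Subtract (5x³)·D = 5x⁴ + 45x³. Remainder: −6x³ − 46x² + 73x + 6.
Step 4: lead(−6x³ − 46x² + 73x + 6) ÷ lead(D) = −6x³ ÷ x = −6x². Subtract (−6x²)·D = −6x³ − 54x². Remainder: 8x² + 73x + 6.
Step 5: lead(8x² + 73x + 6) ÷ lead(D) = 8x² ÷ x = 8x. Subtract (8x)·D = 8x² + 72x. Remainder: x + 6.
Step 6: lead(x + 6) ÷ lead(D) = x ÷ x = 1. Subtract (1)·D = x + 9. Remainder: −3.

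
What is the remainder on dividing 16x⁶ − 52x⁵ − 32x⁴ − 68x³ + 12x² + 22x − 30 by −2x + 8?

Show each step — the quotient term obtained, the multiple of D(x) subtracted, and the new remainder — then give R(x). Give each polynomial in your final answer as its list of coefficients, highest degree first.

R = [-6]

Step 1: lead(16x⁶ − 52x⁵ − 32x⁴ − 68x³ + 12x² + 22x − 30) ÷ lead(D) = 16x⁶ ÷ −2x = −8x⁵. Subtract (−8x⁵)·D = 16x⁶ − 64x⁵. Remainder: 12x⁵ − 32x⁴ − 68x³ + 12x² + 22x − 30.
Step 2: lead(12x⁵ − 32x⁴ − 68x³ + 12x² + 22x − 30) ÷ lead(D) = 12x⁵ ÷ −2x = −6x⁴. Subtract (−6x⁴)·D = 12x⁵ − 48x⁴. Remainder: 16x⁴ − 68x³ + 12x² + 22x − 30.
Step 3: lead(16x⁴ − 68x³ + 12x² + 22x − 30) ÷ lead(D) = 16x⁴ ÷ −2x = −8x³. Subtract (−8x³)·D = 16x⁴ − 64x³. Remainder: −4x³ + 12x² + 22x − 30.
Step 4: lead(−4x³ + 12x² + 22x − 30) ÷ lead(D) = −4x³ ÷ −2x = 2x². Subtract (2x²)·D = −4x³ + 16x². Remainder: −4x² + 22x − 30.
Step 5: lead(−4x² + 22x − 30) ÷ lead(D) = −4x² ÷ −2x = 2x. Subtract (2x)·D = −4x² + 16x. Remainder: 6x − 30.
Step 6: lead(6x − 30) ÷ lead(D) = 6x ÷ −2x = −3. Subtract (−3)·D = 6x − 24. Remainder: −6.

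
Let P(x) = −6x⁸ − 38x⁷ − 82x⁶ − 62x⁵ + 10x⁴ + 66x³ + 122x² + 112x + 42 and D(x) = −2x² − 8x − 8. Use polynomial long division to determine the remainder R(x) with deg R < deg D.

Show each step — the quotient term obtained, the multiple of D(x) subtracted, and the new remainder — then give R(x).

Step 1: lead(−6x⁸ − 38x⁷ − 82x⁶ − 62x⁵ + 10x⁴ + 66x³ + 122x² + 112x + 42) ÷ lead(D) = −6x⁸ ÷ −2x² = 3x⁶. Subtract (3x⁶)·D = −6x⁸ − 24x⁷ − 24x⁶. Remainder: −14x⁷ − 58x⁶ − 62x⁵ + 10x⁴ + 66x³ + 122x² + 112x + 42.
Step 2: lead(−14x⁷ − 58x⁶ − 62x⁵ + 10x⁴ + 66x³ + 122x² + 112x + 42) ÷ lead(D) = −14x⁷ ÷ −2x² = 7x⁵. Subtract (7x⁵)·D = −14x⁷ − 56x⁶ − 56x⁵. Remainder: −2x⁶ − 6x⁵ + 10x⁴ + 66x³ + 122x² + 112x + 42.
Step 3: lead(−2x⁶ − 6x⁵ + 10x⁴ + 66x³ + 122x² + 112x + 42) ÷ lead(D) = −2x⁶ ÷ −2x² = x⁴. Subtract (x⁴)·D = −2x⁶ − 8x⁵ − 8x⁴. Remainder: 2x⁵ + 18x⁴ + 66x³ + 122x² + 112x + 42.
Step 4: lead(2x⁵ + 18x⁴ + 66x³ + 122x² + 112x + 42) ÷ lead(D) = 2x⁵ ÷ −2x² = −x³. Subtract (−x³)·D = 2x⁵ + 8x⁴ + 8x³. Remainder: 10x⁴ + 58x³ + 122x² + 112x + 42.
Step 5: lead(10x⁴ + 58x³ + 122x² + 112x + 42) ÷ lead(D) = 10x⁴ ÷ −2x² = −5x². Subtract (−5x²)·D = 10x⁴ + 40x³ + 40x². Remainder: 18x³ + 82x² + 112x + 42.
Step 6: lead(18x³ + 82x² + 112x + 42) ÷ lead(D) = 18x³ ÷ −2x² = −9x. Subtract (−9x)·D = 18x³ + 72x² + 72x. Remainder: 10x² + 40x + 42.
Step 7: lead(10x² + 40x + 42) ÷ lead(D) = 10x² ÷ −2x² = −5. Subtract (−5)·D = 10x² + 40x + 40. Remainder: 2.

R(x) = 2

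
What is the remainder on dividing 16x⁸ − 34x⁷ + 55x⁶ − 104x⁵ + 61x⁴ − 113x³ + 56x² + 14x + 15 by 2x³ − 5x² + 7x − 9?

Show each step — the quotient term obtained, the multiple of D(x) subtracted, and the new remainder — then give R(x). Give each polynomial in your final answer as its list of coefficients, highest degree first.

Step 1: lead(16x⁸ − 34x⁷ + 55x⁶ − 104x⁵ + 61x⁴ − 113x³ + 56x² + 14x + 15) ÷ lead(D) = 16x⁸ ÷ 2x³ = 8x⁵. Subtract (8x⁵)·D = 16x⁸ − 40x⁷ + 56x⁶ − 72x⁵. Remainder: 6x⁷ − x⁶ − 32x⁵ + 61x⁴ − 113x³ + 56x² + 14x + 15.
Step 2: lead(6x⁷ − x⁶ − 32x⁵ + 61x⁴ − 113x³ + 56x² + 14x + 15) ÷ lead(D) = 6x⁷ ÷ 2x³ = 3x⁴. Subtract (3x⁴)·D = 6x⁷ − 15x⁶ + 21x⁵ − 27x⁴. Remainder: 14x⁶ − 53x⁵ + 88x⁴ − 113x³ + 56x² + 14x + 15.
Step 3: lead(14x⁶ − 53x⁵ + 88x⁴ − 113x³ + 56x² + 14x + 15) ÷ lead(D) = 14x⁶ ÷ 2x³ = 7x³. Subtract (7x³)·D = 14x⁶ − 35x⁵ + 49x⁴ − 63x³. Remainder: −18x⁵ + 39x⁴ − 50x³ + 56x² + 14x + 15.
Step 4: lead(−18x⁵ + 39x⁴ − 50x³ + 56x² + 14x + 15) ÷ lead(D) = −18x⁵ ÷ 2x³ = −9x². Subtract (−9x²)·D = −18x⁵ + 45x⁴ − 63x³ + 81x². Remainder: −6x⁴ + 13x³ − 25x² + 14x + 15.
Step 5: lead(−6x⁴ + 13x³ − 25x² + 14x + 15) ÷ lead(D) = −6x⁴ ÷ 2x³ = −3x. Subtract (−3x)·D = −6x⁴ + 15x³ − 21x² + 27x. Remainder: −2x³ − 4x² − 13x + 15.
Step 6: lead(−2x³ − 4x² − 13x + 15) ÷ lead(D) = −2x³ ÷ 2x³ = −1. Subtract (−1)·D = −2x³ + 5x² − 7x + 9. Remainder: −9x² − 6x + 6.

R = [-9, -6, 6]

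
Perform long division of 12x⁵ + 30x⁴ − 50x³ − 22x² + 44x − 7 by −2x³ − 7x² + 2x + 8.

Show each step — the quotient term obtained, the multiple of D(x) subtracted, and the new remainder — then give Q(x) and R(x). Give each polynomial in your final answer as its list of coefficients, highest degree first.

Q = [-6, 6, -2]; R = [9]

Step 1: lead(12x⁵ + 30x⁴ − 50x³ − 22x² + 44x − 7) ÷ lead(D) = 12x⁵ ÷ −2x³ = −6x². Subtract (−6x²)·D = 12x⁵ + 42x⁴ − 12x³ − 48x². Remainder: −12x⁴ − 38x³ + 26x² + 44x − 7.
Step 2: lead(−12x⁴ − 38x³ + 26x² + 44x − 7) ÷ lead(D) = −12x⁴ ÷ −2x³ = 6x. Subtract (6x)·D = −12x⁴ − 42x³ + 12x² + 48x. Remainder: 4x³ + 14x² − 4x − 7.
Step 3: lead(4x³ + 14x² − 4x − 7) ÷ lead(D) = 4x³ ÷ −2x³ = −2. Subtract (−2)·D = 4x³ + 14x² − 4x − 16. Remainder: 9.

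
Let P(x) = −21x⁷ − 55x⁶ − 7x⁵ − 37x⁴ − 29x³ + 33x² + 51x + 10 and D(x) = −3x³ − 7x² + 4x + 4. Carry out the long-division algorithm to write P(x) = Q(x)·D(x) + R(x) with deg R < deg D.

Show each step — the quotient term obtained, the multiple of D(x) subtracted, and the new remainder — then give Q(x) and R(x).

Step 1: lead(−21x⁷ − 55x⁶ − 7x⁵ − 37x⁴ − 29x³ + 33x² + 51x + 10) ÷ lead(D) = −21x⁷ ÷ −3x³ = 7x⁴. Subtract (7x⁴)·D = −21x⁷ − 49x⁶ + 28x⁵ + 28x⁴. Remainder: −6x⁶ − 35x⁵ − 65x⁴ − 29x³ + 33x² + 51x + 10.
Step 2: lead(−6x⁶ − 35x⁵ − 65x⁴ − 29x³ + 33x² + 51x + 10) ÷ lead(D) = −6x⁶ ÷ −3x³ = 2x³. Subtract (2x³)·D = −6x⁶ − 14x⁵ + 8x⁴ + 8x³. Remainder: −21x⁵ − 73x⁴ − 37x³ + 33x² + 51x + 10.
Step 3: lead(−21x⁵ − 73x⁴ − 37x³ + 33x² + 51x + 10) ÷ lead(D) = −21x⁵ ÷ −3x³ = 7x². Subtract (7x²)·D = −21x⁵ − 49x⁴ + 28x³ + 28x². Remainder: −24x⁴ − 65x³ + 5x² + 51x + 10.
Step 4: lead(−24x⁴ − 65x³ + 5x² + 51x + 10) ÷ lead(D) = −24x⁴ ÷ −3x³ = 8x. Subtract (8x)·D = −24x⁴ − 56x³ + 32x² + 32x. Remainder: −9x³ − 27x² + 19x + 10.
Step 5: lead(−9x³ − 27x² + 19x + 10) ÷ lead(D) = −9x³ ÷ −3x³ = 3. Subtract (3)·D = −9x³ − 21x² + 12x + 12. Remainder: −6x² + 7x − 2.

Q(x) = 7x⁴ + 2x³ + 7x² + 8x + 3; R(x) = −6x² + 7x − 2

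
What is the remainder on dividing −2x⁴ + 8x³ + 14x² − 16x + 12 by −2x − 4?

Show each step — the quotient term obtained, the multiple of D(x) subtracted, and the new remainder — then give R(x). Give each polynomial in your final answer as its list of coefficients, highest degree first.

Step 1: lead(−2x⁴ + 8x³ + 14x² − 16x + 12) ÷ lead(D) = −2x⁴ ÷ −2x = x³. Subtract (x³)·D = −2x⁴ − 4x³. Remainder: 12x³ + 14x² − 16x + 12.
Step 2: lead(12x³ + 14x² − 16x + 12) ÷ lead(D) = 12x³ ÷ −2x = −6x². Subtract (−6x²)·D = 12x³ + 24x². Remainder: −10x² − 16x + 12.
Step 3: lead(−10x² − 16x + 12) ÷ lead(D) = −10x² ÷ −2x = 5x. Subtract (5x)·D = −10x² − 20x. Remainder: 4x + 12.
Step 4: lead(4x + 12) ÷ lead(D) = 4x ÷ −2x = −2. Subtract (−2)·D = 4x + 8. Remainder: 4.

R = [4]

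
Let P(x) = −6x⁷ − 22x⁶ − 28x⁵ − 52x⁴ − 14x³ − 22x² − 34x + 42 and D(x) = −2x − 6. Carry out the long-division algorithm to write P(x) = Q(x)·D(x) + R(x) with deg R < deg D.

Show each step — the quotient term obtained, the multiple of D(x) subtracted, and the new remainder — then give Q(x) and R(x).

Step 1: lead(−6x⁷ − 22x⁶ − 28x⁵ − 52x⁴ − 14x³ − 22x² − 34x + 42) ÷ lead(D) = −6x⁷ ÷ −2x = 3x⁶. Subtract (3x⁶)·D = −6x⁷ − 18x⁶. Remainder: −4x⁶ − 28x⁵ − 52x⁴ − 14x³ − 22x² − 34x + 42.
Step 2: lead(−4x⁶ − 28x⁵ − 52x⁴ − 14x³ − 22x² − 34x + 42) ÷ lead(D) = −4x⁶ ÷ −2x = 2x⁵. Subtract (2x⁵)·D = −4x⁶ − 12x⁵. Remainder: −16x⁵ − 52x⁴ − 14x³ − 22x² − 34x + 42.
Step 3: lead(−16x⁵ − 52x⁴ − 14x³ − 22x² − 34x + 42) ÷ lead(D) = −16x⁵ ÷ −2x = 8x⁴. Subtract (8x⁴)·D = −16x⁵ − 48x⁴. Remainder: −4x⁴ − 14x³ − 22x² − 34x + 42.
Step 4: lead(−4x⁴ − 14x³ − 22x² − 34x + 42) ÷ lead(D) = −4x⁴ ÷ −2x = 2x³. Subtract (2x³)·D = −4x⁴ − 12x³. Remainder: −2x³ − 22x² − 34x + 42.
Step 5: lead(−2x³ − 22x² − 34x + 42) ÷ lead(D) = −2x³ ÷ −2x = x². Subtract (x²)·D = −2x³ − 6x². Remainder: −16x² − 34x + 42.
Step 6: lead(−16x² − 34x + 42) ÷ lead(D) = −16x² ÷ −2x = 8x. Subtract (8x)·D = −16x² − 48x. Remainder: 14x + 42.
Step 7: lead(14x + 42) ÷ lead(D) = 14x ÷ −2x = −7. Subtract (−7)·D = 14x + 42. Remainder: 0.

Q(x) = 3x⁶ + 2x⁵ + 8x⁴ + 2x³ + x² + 8x − 7; R(x) = 0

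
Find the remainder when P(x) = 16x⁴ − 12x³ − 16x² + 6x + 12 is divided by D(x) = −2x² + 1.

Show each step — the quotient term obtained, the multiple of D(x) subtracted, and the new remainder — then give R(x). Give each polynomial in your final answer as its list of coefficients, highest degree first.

Step 1: lead(16x⁴ − 12x³ − 16x² + 6x + 12) ÷ lead(D) = 16x⁴ ÷ −2x² = −8x². Subtract (−8x²)·D = 16x⁴ − 8x². Remainder: −12x³ − 8x² + 6x + 12.
Step 2: lead(−12x³ − 8x² + 6x + 12) ÷ lead(D) = −12x³ ÷ −2x² = 6x. Subtract (6x)·D = −12x³ + 6x. Remainder: −8x² + 12.
Step 3: lead(−8x² + 12) ÷ lead(D) = −8x² ÷ −2x² = 4. Subtract (4)·D = −8x² + 4. Remainder: 8.

R = [8]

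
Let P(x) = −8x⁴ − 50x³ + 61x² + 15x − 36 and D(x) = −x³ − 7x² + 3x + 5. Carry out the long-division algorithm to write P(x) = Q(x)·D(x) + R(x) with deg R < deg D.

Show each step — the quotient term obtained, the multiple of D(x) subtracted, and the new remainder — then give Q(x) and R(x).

Q(x) = 8x − 6; R(x) = −5x² − 7x − 6

Step 1: lead(−8x⁴ − 50x³ + 61x² + 15x − 36) ÷ lead(D) = −8x⁴ ÷ −x³ = 8x. Subtract (8x)·D = −8x⁴ − 56x³ + 24x² + 40x. Remainder: 6x³ + 37x² − 25x − 36.
Step 2: lead(6x³ + 37x² − 25x − 36) ÷ lead(D) = 6x³ ÷ −x³ = −6. Subtract (−6)·D = 6x³ + 42x² − 18x − 30. Remainder: −5x² − 7x − 6.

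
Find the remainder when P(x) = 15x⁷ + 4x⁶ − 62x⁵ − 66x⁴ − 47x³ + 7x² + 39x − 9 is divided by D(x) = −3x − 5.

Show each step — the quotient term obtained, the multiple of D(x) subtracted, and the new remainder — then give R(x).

R(x) = 1

Step 1: lead(15x⁷ + 4x⁶ − 62x⁵ − 66x⁴ − 47x³ + 7x² + 39x − 9) ÷ lead(D) = 15x⁷ ÷ −3x = −5x⁶. Subtract (−5x⁶)·D = 15x⁷ + 25x⁶. Remainder: −21x⁶ − 62x⁵ − 66x⁴ − 47x³ + 7x² + 39x − 9.
Step 2: lead(−21x⁶ − 62x⁵ − 66x⁴ − 47x³ + 7x² + 39x − 9) ÷ lead(D) = −21x⁶ ÷ −3x = 7x⁵. Subtract (7x⁵)·D = −21x⁶ − 35x⁵. Remainder: −27x⁵ − 66x⁴ − 47x³ + 7x² + 39x − 9.
Step 3: lead(−27x⁵ − 66x⁴ − 47x³ + 7x² + 39x − 9) ÷ lead(D) = −27x⁵ ÷ −3x = 9x⁴. Subtract (9x⁴)·D = −27x⁵ − 45x⁴. Remainder: −21x⁴ − 47x³ + 7x² + 39x − 9.
Step 4: lead(−21x⁴ − 47x³ + 7x² + 39x − 9) ÷ lead(D) = −21x⁴ ÷ −3x = 7x³. Subtract (7x³)·D = −21x⁴ − 35x³. Remainder: −12x³ + 7x² + 39x − 9.
Step 5: lead(−12x³ + 7x² + 39x − 9) ÷ lead(D) = −12x³ ÷ −3x = 4x². Subtract (4x²)·D = −12x³ − 20x². Remainder: 27x² + 39x − 9.
Step 6: lead(27x² + 39x − 9) ÷ lead(D) = 27x² ÷ −3x = −9x. Subtract (−9x)·D = 27x² + 45x. Remainder: −6x − 9.
Step 7: lead(−6x − 9) ÷ lead(D) = −6x ÷ −3x = 2. Subtract (2)·D = −6x − 10. Remainder: 1.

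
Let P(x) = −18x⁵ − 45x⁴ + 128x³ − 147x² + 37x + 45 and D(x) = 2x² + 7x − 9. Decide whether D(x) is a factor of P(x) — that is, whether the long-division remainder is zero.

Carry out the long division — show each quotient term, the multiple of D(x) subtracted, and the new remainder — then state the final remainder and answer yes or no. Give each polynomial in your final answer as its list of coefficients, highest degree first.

R = [0], so D(x) is a factor of P(x). yes

Step 1: lead(−18x⁵ − 45x⁴ + 128x³ − 147x² + 37x + 45) ÷ lead(D) = −18x⁵ ÷ 2x² = −9x³. Subtract (−9x³)·D = −18x⁵ − 63x⁴ + 81x³. Remainder: 18x⁴ + 47x³ − 147x² + 37x + 45.
Step 2: lead(18x⁴ + 47x³ − 147x² + 37x + 45) ÷ lead(D) = 18x⁴ ÷ 2x² = 9x². Subtract (9x²)·D = 18x⁴ + 63x³ − 81x². Remainder: −16x³ − 66x² + 37x + 45.
Step 3: lead(−16x³ − 66x² + 37x + 45) ÷ lead(D) = −16x³ ÷ 2x² = −8x. Subtract (−8x)·D = −16x³ − 56x² + 72x. Remainder: −10x² − 35x + 45.
Step 4: lead(−10x² − 35x + 45) ÷ lead(D) = −10x² ÷ 2x² = −5. Subtract (−5)·D = −10x² − 35x + 45. Remainder: 0.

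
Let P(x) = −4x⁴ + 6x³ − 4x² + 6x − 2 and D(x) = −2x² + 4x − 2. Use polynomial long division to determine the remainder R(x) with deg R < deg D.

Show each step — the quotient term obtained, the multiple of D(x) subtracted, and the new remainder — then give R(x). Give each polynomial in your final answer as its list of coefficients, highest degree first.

R = [2]

Step 1: lead(−4x⁴ + 6x³ − 4x² + 6x − 2) ÷ lead(D) = −4x⁴ ÷ −2x² = 2x². Subtract (2x²)·D = −4x⁴ + 8x³ − 4x². Remainder: −2x³ + 6x − 2.
Step 2: lead(−2x³ + 6x − 2) ÷ lead(D) = −2x³ ÷ −2x² = x. Subtract (x)·D = −2x³ + 4x² − 2x. Remainder: −4x² + 8x − 2.
Step 3: lead(−4x² + 8x − 2) ÷ lead(D) = −4x² ÷ −2x² = 2. Subtract (2)·D = −4x² + 8x − 4. Remainder: 2.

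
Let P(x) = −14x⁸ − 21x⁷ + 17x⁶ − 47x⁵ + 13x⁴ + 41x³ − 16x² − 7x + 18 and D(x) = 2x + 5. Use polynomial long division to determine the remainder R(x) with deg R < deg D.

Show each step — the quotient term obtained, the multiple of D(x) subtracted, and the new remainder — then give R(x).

Step 1: lead(−14x⁸ − 21x⁷ + 17x⁶ − 47x⁵ + 13x⁴ + 41x³ − 16x² − 7x + 18) ÷ lead(D) = −14x⁸ ÷ 2x = −7x⁷. Subtract (−7x⁷)·D = −14x⁸ − 35x⁷. Remainder: 14x⁷ + 17x⁶ − 47x⁵ + 13x⁴ + 41x³ − 16x² − 7x + 18.
Step 2: lead(14x⁷ + 17x⁶ − 47x⁵ + 13x⁴ + 41x³ − 16x² − 7x + 18) ÷ lead(D) = 14x⁷ ÷ 2x = 7x⁶. Subtract (7x⁶)·D = 14x⁷ + 35x⁶. Remainder: −18x⁶ − 47x⁵ + 13x⁴ + 41x³ − 16x² − 7x + 18.
Step 3: lead(−18x⁶ − 47x⁵ + 13x⁴ + 41x³ − 16x² − 7x + 18) ÷ lead(D) = −18x⁶ ÷ 2x = −9x⁵. Subtract (−9x⁵)·D = −18x⁶ − 45x⁵. Remainder: −2x⁵ + 13x⁴ + 41x³ − 16x² − 7x + 18.
Step 4: lead(−2x⁵ + 13x⁴ + 41x³ − 16x² − 7x + 18) ÷ lead(D) = −2x⁵ ÷ 2x = −x⁴. Subtract (−x⁴)·D = −2x⁵ − 5x⁴. Remainder: 18x⁴ + 41x³ − 16x² − 7x + 18.
Step 5: lead(18x⁴ + 41x³ − 16x² − 7x + 18) ÷ lead(D) = 18x⁴ ÷ 2x = 9x³. Subtract (9x³)·D = 18x⁴ + 45x³. Remainder: −4x³ − 16x² − 7x + 18.
Step 6: lead(−4x³ − 16x² − 7x + 18) ÷ lead(D) = −4x³ ÷ 2x = −2x². Subtract (−2x²)·D = −4x³ − 10x². Remainder: −6x² − 7x + 18.
Step 7: lead(−6x² − 7x + 18) ÷ lead(D) = −6x² ÷ 2x = −3x. Subtract (−3x)·D = −6x² − 15x. Remainder: 8x + 18.
Step 8: lead(8x + 18) ÷ lead(D) = 8x ÷ 2x = 4. Subtract (4)·D = 8x + 20. Remainder: −2.

R(x) = −2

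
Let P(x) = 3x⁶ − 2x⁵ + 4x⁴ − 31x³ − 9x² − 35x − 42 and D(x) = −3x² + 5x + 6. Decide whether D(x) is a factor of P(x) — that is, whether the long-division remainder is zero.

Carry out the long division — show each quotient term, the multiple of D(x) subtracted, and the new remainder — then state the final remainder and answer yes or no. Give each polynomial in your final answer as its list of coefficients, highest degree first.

Step 1: lead(3x⁶ − 2x⁵ + 4x⁴ − 31x³ − 9x² − 35x − 42) ÷ lead(D) = 3x⁶ ÷ −3x² = −x⁴. Subtract (−x⁴)·D = 3x⁶ − 5x⁵ − 6x⁴. Remainder: 3x⁵ + 10x⁴ − 31x³ − 9x² − 35x − 42.
Step 2: lead(3x⁵ + 10x⁴ − 31x³ − 9x² − 35x − 42) ÷ lead(D) = 3x⁵ ÷ −3x² = −x³. Subtract (−x³)·D = 3x⁵ − 5x⁴ − 6x³. Remainder: 15x⁴ − 25x³ − 9x² − 35x − 42.
Step 3: lead(15x⁴ − 25x³ − 9x² − 35x − 42) ÷ lead(D) = 15x⁴ ÷ −3x² = −5x². Subtract (−5x²)·D = 15x⁴ − 25x³ − 30x². Remainder: 21x² − 35x − 42.
Step 4: lead(21x² − 35x − 42) ÷ lead(D) = 21x² ÷ −3x² = −7. Subtract (−7)·D = 21x² − 35x − 42. Remainder: 0.

R = [0], so D(x) is a factor of P(x). yes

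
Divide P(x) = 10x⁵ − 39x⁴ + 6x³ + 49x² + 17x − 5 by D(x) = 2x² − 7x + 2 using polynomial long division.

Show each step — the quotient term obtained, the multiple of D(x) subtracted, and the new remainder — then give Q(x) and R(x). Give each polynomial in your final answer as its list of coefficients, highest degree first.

Q = [5, -2, -9, -5]; R = [5]

Step 1: lead(10x⁵ − 39x⁴ + 6x³ + 49x² + 17x − 5) ÷ lead(D) = 10x⁵ ÷ 2x² = 5x³. Subtract (5x³)·D = 10x⁵ − 35x⁴ + 10x³. Remainder: −4x⁴ − 4x³ + 49x² + 17x − 5.
Step 2: lead(−4x⁴ − 4x³ + 49x² + 17x − 5) ÷ lead(D) = −4x⁴ ÷ 2x² = −2x². Subtract (−2x²)·D = −4x⁴ + 14x³ − 4x². Remainder: −18x³ + 53x² + 17x − 5.
Step 3: lead(−18x³ + 53x² + 17x − 5) ÷ lead(D) = −18x³ ÷ 2x² = −9x. Subtract (−9x)·D = −18x³ + 63x² − 18x. Remainder: −10x² + 35x − 5.
Step 4: lead(−10x² + 35x − 5) ÷ lead(D) = −10x² ÷ 2x² = −5. Subtract (−5)·D = −10x² + 35x − 10. Remainder: 5.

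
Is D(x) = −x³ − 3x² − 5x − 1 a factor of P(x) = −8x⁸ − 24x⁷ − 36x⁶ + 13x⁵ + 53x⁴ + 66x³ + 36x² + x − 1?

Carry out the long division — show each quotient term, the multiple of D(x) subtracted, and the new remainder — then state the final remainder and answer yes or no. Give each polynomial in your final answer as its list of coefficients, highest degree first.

R = [0], so D(x) is a factor of P(x). yes

Step 1: lead(−8x⁸ − 24x⁷ − 36x⁶ + 13x⁵ + 53x⁴ + 66x³ + 36x² + x − 1) ÷ lead(D) = −8x⁸ ÷ −x³ = 8x⁵. Subtract (8x⁵)·D = −8x⁸ − 24x⁷ − 40x⁶ − 8x⁵. Remainder: 4x⁶ + 21x⁵ + 53x⁴ + 66x³ + 36x² + x − 1.
Step 2: lead(4x⁶ + 21x⁵ + 53x⁴ + 66x³ + 36x² + x − 1) ÷ lead(D) = 4x⁶ ÷ −x³ = −4x³. Subtract (−4x³)·D = 4x⁶ + 12x⁵ + 20x⁴ + 4x³. Remainder: 9x⁵ + 33x⁴ + 62x³ + 36x² + x − 1.
Step 3: lead(9x⁵ + 33x⁴ + 62x³ + 36x² + x − 1) ÷ lead(D) = 9x⁵ ÷ −x³ = −9x². Subtract (−9x²)·D = 9x⁵ + 27x⁴ + 45x³ + 9x². Remainder: 6x⁴ + 17x³ + 27x² + x − 1.
Step 4: lead(6x⁴ + 17x³ + 27x² + x − 1) ÷ lead(D) = 6x⁴ ÷ −x³ = −6x. Subtract (−6x)·D = 6x⁴ + 18x³ + 30x² + 6x. Remainder: −x³ − 3x² − 5x − 1.
Step 5: lead(−x³ − 3x² − 5x − 1) ÷ lead(D) = −x³ ÷ −x³ = 1. Subtract (1)·D = −x³ − 3x² − 5x − 1. Remainder: 0.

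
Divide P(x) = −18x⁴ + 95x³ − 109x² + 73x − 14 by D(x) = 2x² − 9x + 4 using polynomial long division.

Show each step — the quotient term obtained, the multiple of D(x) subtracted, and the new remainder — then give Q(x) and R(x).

Step 1: lead(−18x⁴ + 95x³ − 109x² + 73x − 14) ÷ lead(D) = −18x⁴ ÷ 2x² = −9x². Subtract (−9x²)·D = −18x⁴ + 81x³ − 36x². Remainder: 14x³ − 73x² + 73x − 14.
Step 2: lead(14x³ − 73x² + 73x − 14) ÷ lead(D) = 14x³ ÷ 2x² = 7x. Subtract (7x)·D = 14x³ − 63x² + 28x. Remainder: −10x² + 45x − 14.
Step 3: lead(−10x² + 45x − 14) ÷ lead(D) = −10x² ÷ 2x² = −5. Subtract (−5)·D = −10x² + 45x − 20. Remainder: 6.

Q(x) = −9x² + 7x − 5; R(x) = 6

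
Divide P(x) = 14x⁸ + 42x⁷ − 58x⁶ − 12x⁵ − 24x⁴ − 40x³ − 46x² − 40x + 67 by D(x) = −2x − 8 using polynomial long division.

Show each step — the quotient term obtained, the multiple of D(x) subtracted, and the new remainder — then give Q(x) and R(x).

Step 1: lead(14x⁸ + 42x⁷ − 58x⁶ − 12x⁵ − 24x⁴ − 40x³ − 46x² − 40x + 67) ÷ lead(D) = 14x⁸ ÷ −2x = −7x⁷. Subtract (−7x⁷)·D = 14x⁸ + 56x⁷. Remainder: −14x⁷ − 58x⁶ − 12x⁵ − 24x⁴ − 40x³ − 46x² − 40x + 67.
Step 2: lead(−14x⁷ − 58x⁶ − 12x⁵ − 24x⁴ − 40x³ − 46x² − 40x + 67) ÷ lead(D) = −14x⁷ ÷ −2x = 7x⁶. Subtract (7x⁶)·D = −14x⁷ − 56x⁶. Remainder: −2x⁶ − 12x⁵ − 24x⁴ − 40x³ − 46x² − 40x + 67.
Step 3: lead(−2x⁶ − 12x⁵ − 24x⁴ − 40x³ − 46x² − 40x + 67) ÷ lead(D) = −2x⁶ ÷ −2x = x⁵. Subtract (x⁵)·D = −2x⁶ − 8x⁵. Remainder: −4x⁵ − 24x⁴ − 40x³ − 46x² − 40x + 67.
Step 4: lead(−4x⁵ − 24x⁴ − 40x³ − 46x² − 40x + 67) ÷ lead(D) = −4x⁵ ÷ −2x = 2x⁴. Subtract (2x⁴)·D = −4x⁵ − 16x⁴. Remainder: −8x⁴ − 40x³ − 46x² − 40x + 67.
Step 5: lead(−8x⁴ − 40x³ − 46x² − 40x + 67) ÷ lead(D) = −8x⁴ ÷ −2x = 4x³. Subtract (4x³)·D = −8x⁴ − 32x³. Remainder: −8x³ − 46x² − 40x + 67.
Step 6: lead(−8x³ − 46x² − 40x + 67) ÷ lead(D) = −8x³ ÷ −2x = 4x². Subtract (4x²)·D = −8x³ − 32x². Remainder: −14x² − 40x + 67.
Step 7: lead(−14x² − 40x + 67) ÷ lead(D) = −14x² ÷ −2x = 7x. Subtract (7x)·D = −14x² − 56x. Remainder: 16x + 67.
Step 8: lead(16x + 67) ÷ lead(D) = 16x ÷ −2x = −8. Subtract (−8)·D = 16x + 64. Remainder: 3.

Q(x) = −7x⁷ + 7x⁶ + x⁵ + 2x⁴ + 4x³ + 4x² + 7x − 8; R(x) = 3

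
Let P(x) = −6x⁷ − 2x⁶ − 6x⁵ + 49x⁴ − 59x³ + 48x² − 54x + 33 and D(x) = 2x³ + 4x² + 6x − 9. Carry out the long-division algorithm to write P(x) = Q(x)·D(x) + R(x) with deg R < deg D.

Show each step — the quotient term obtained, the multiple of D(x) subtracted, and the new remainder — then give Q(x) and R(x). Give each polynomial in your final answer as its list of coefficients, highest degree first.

Step 1: lead(−6x⁷ − 2x⁶ − 6x⁵ + 49x⁴ − 59x³ + 48x² − 54x + 33) ÷ lead(D) = −6x⁷ ÷ 2x³ = −3x⁴. Subtract (−3x⁴)·D = −6x⁷ − 12x⁶ − 18x⁵ + 27x⁴. Remainder: 10x⁶ + 12x⁵ + 22x⁴ − 59x³ + 48x² − 54x + 33.
Step 2: lead(10x⁶ + 12x⁵ + 22x⁴ − 59x³ + 48x² − 54x + 33) ÷ lead(D) = 10x⁶ ÷ 2x³ = 5x³. Subtract (5x³)·D = 10x⁶ + 20x⁵ + 30x⁴ − 45x³. Remainder: −8x⁵ − 8x⁴ − 14x³ + 48x² − 54x + 33.
Step 3: lead(−8x⁵ − 8x⁴ − 14x³ + 48x² − 54x + 33) ÷ lead(D) = −8x⁵ ÷ 2x³ = −4x². Subtract (−4x²)·D = −8x⁵ − 16x⁴ − 24x³ + 36x². Remainder: 8x⁴ + 10x³ + 12x² − 54x + 33.
Step 4: lead(8x⁴ + 10x³ + 12x² − 54x + 33) ÷ lead(D) = 8x⁴ ÷ 2x³ = 4x. Subtract (4x)·D = 8x⁴ + 16x³ + 24x² − 36x. Remainder: −6x³ − 12x² − 18x + 33.
Step 5: lead(−6x³ − 12x² − 18x + 33) ÷ lead(D) = −6x³ ÷ 2x³ = −3. Subtract (−3)·D = −6x³ − 12x² − 18x + 27. Remainder: 6.

Q = [-3, 5, -4, 4, -3]; R = [6]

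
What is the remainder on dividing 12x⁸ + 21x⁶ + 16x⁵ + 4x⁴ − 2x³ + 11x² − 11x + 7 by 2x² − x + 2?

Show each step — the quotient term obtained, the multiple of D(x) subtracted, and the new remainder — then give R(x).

R(x) = 8x + 5

Step 1: lead(12x⁸ + 21x⁶ + 16x⁵ + 4x⁴ − 2x³ + 11x² − 11x + 7) ÷ lead(D) = 12x⁸ ÷ 2x² = 6x⁶. Subtract (6x⁶)·D = 12x⁸ − 6x⁷ + 12x⁶. Remainder: 6x⁷ + 9x⁶ + 16x⁵ + 4x⁴ − 2x³ + 11x² − 11x + 7.
Step 2: lead(6x⁷ + 9x⁶ + 16x⁵ + 4x⁴ − 2x³ + 11x² − 11x + 7) ÷ lead(D) = 6x⁷ ÷ 2x² = 3x⁵. Subtract (3x⁵)·D = 6x⁷ − 3x⁶ + 6x⁵. Remainder: 12x⁶ + 10x⁵ + 4x⁴ − 2x³ + 11x² − 11x + 7.
Step 3: lead(12x⁶ + 10x⁵ + 4x⁴ − 2x³ + 11x² − 11x + 7) ÷ lead(D) = 12x⁶ ÷ 2x² = 6x⁴. Subtract (6x⁴)·D = 12x⁶ − 6x⁵ + 12x⁴. Remainder: 16x⁵ − 8x⁴ − 2x³ + 11x² − 11x + 7.
Step 4: lead(16x⁵ − 8x⁴ − 2x³ + 11x² − 11x + 7) ÷ lead(D) = 16x⁵ ÷ 2x² = 8x³. Subtract (8x³)·D = 16x⁵ − 8x⁴ + 16x³. Remainder: −18x³ + 11x² − 11x + 7.
Step 5: lead(−18x³ + 11x² − 11x + 7) ÷ lead(D) = −18x³ ÷ 2x² = −9x. Subtract (−9x)·D = −18x³ + 9x² − 18x. Remainder: 2x² + 7x + 7.
Step 6: lead(2x² + 7x + 7) ÷ lead(D) = 2x² ÷ 2x² = 1. Subtract (1)·D = 2x² − x + 2. Remainder: 8x + 5.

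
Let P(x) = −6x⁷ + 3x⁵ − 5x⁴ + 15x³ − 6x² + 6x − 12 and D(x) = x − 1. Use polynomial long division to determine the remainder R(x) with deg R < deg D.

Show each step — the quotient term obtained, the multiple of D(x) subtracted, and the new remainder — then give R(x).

R(x) = −5

Step 1: lead(−6x⁷ + 3x⁵ − 5x⁴ + 15x³ − 6x² + 6x − 12) ÷ lead(D) = −6x⁷ ÷ x = −6x⁶. Subtract (−6x⁶)·D = −6x⁷ + 6x⁶. Remainder: −6x⁶ + 3x⁵ − 5x⁴ + 15x³ − 6x² + 6x − 12.
Step 2: lead(−6x⁶ + 3x⁵ − 5x⁴ + 15x³ − 6x² + 6x − 12) ÷ lead(D) = −6x⁶ ÷ x = −6x⁵. Subtract (−6x⁵)·D = −6x⁶ + 6x⁵. Remainder: −3x⁵ − 5x⁴ + 15x³ − 6x² + 6x − 12.
Step 3: lead(−3x⁵ − 5x⁴ + 15x³ − 6x² + 6x − 12) ÷ lead(D) = −3x⁵ ÷ x = −3x⁴. Subtract (−3x⁴)·D = −3x⁵ + 3x⁴. Remainder: −8x⁴ + 15x³ − 6x² + 6x − 12.
Step 4: lead(−8x⁴ + 15x³ − 6x² + 6x − 12) ÷ lead(D) = −8x⁴ ÷ x = −8x³. Subtract (−8x³)·D = −8x⁴ + 8x³. Remainder: 7x³ − 6x² + 6x − 12.
Step 5: lead(7x³ − 6x² + 6x − 12) ÷ lead(D) = 7x³ ÷ x = 7x². Subtract (7x²)·D = 7x³ − 7x². Remainder: x² + 6x − 12.
Step 6: lead(x² + 6x − 12) ÷ lead(D) = x² ÷ x = x. Subtract (x)·D = x² − x. Remainder: 7x − 12.
Step 7: lead(7x − 12) ÷ lead(D) = 7x ÷ x = 7. Subtract (7)·D = 7x − 7. Remainder: −5.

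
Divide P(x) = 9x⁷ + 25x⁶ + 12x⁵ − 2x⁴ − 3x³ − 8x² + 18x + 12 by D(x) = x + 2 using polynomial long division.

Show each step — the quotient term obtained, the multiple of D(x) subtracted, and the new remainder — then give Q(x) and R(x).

Step 1: lead(9x⁷ + 25x⁶ + 12x⁵ − 2x⁴ − 3x³ − 8x² + 18x + 12) ÷ lead(D) = 9x⁷ ÷ x = 9x⁶. Subtract (9x⁶)·D = 9x⁷ + 18x⁶. Remainder: 7x⁶ + 12x⁵ − 2x⁴ − 3x³ − 8x² + 18x + 12.
Step 2: lead(7x⁶ + 12x⁵ − 2x⁴ − 3x³ − 8x² + 18x + 12) ÷ lead(D) = 7x⁶ ÷ x = 7x⁵. Subtract (7x⁵)·D = 7x⁶ + 14x⁵. Remainder: −2x⁵ − 2x⁴ − 3x³ − 8x² + 18x + 12.
Step 3: lead(−2x⁵ − 2x⁴ − 3x³ − 8x² + 18x + 12) ÷ lead(D) = −2x⁵ ÷ x = −2x⁴. Subtract (−2x⁴)·D = −2x⁵ − 4x⁴. Remainder: 2x⁴ − 3x³ − 8x² + 18x + 12.
Step 4: lead(2x⁴ − 3x³ − 8x² + 18x + 12) ÷ lead(D) = 2x⁴ ÷ x = 2x³. Subtract (2x³)·D = 2x⁴ + 4x³. Remainder: −7x³ − 8x² + 18x + 12.
Step 5: lead(−7x³ − 8x² + 18x + 12) ÷ lead(D) = −7x³ ÷ x = −7x². Subtract (−7x²)·D = −7x³ − 14x². Remainder: 6x² + 18x + 12.
Step 6: lead(6x² + 18x + 12) ÷ lead(D) = 6x² ÷ x = 6x. Subtract (6x)·D = 6x² + 12x. Remainder: 6x + 12.
Step 7: lead(6x + 12) ÷ lead(D) = 6x ÷ x = 6. Subtract (6)·D = 6x + 12. Remainder: 0.

Q(x) = 9x⁶ + 7x⁵ − 2x⁴ + 2x³ − 7x² + 6x + 6; R(x) = 0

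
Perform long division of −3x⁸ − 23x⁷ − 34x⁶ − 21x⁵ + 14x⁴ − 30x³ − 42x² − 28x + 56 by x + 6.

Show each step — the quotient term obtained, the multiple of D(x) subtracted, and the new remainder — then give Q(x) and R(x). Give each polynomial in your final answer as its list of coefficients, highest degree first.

Step 1: lead(−3x⁸ − 23x⁷ − 34x⁶ − 21x⁵ + 14x⁴ − 30x³ − 42x² − 28x + 56) ÷ lead(D) = −3x⁸ ÷ x = −3x⁷. Subtract (−3x⁷)·D = −3x⁸ − 18x⁷. Remainder: −5x⁷ − 34x⁶ − 21x⁵ + 14x⁴ − 30x³ − 42x² − 28x + 56.
Step 2: lead(−5x⁷ − 34x⁶ − 21x⁵ + 14x⁴ − 30x³ − 42x² − 28x + 56) ÷ lead(D) = −5x⁷ ÷ x = −5x⁶. Subtract (−5x⁶)·D = −5x⁷ − 30x⁶. Remainder: −4x⁶ − 21x⁵ + 14x⁴ − 30x³ − 42x² − 28x + 56.
Step 3: lead(−4x⁶ − 21x⁵ + 14x⁴ − 30x³ − 42x² − 28x + 56) ÷ lead(D) = −4x⁶ ÷ x = −4x⁵. Subtract (−4x⁵)·D = −4x⁶ − 24x⁵. Remainder: 3x⁵ + 14x⁴ − 30x³ − 42x² − 28x + 56.
Step 4: lead(3x⁵ + 14x⁴ − 30x³ − 42x² − 28x + 56) ÷ lead(D) = 3x⁵ ÷ x = 3x⁴. Subtract (3x⁴)·D = 3x⁵ + 18x⁴. Remainder: −4x⁴ − 30x³ − 42x² − 28x + 56.
Step 5: lead(−4x⁴ − 30x³ − 42x² − 28x + 56) ÷ lead(D) = −4x⁴ ÷ x = −4x³. Subtract (−4x³)·D = −4x⁴ − 24x³. Remainder: −6x³ − 42x² − 28x + 56.
Step 6: lead(−6x³ − 42x² − 28x + 56) ÷ lead(D) = −6x³ ÷ x = −6x². Subtract (−6x²)·D = −6x³ − 36x². Remainder: −6x² − 28x + 56.
Step 7: lead(−6x² − 28x + 56) ÷ lead(D) = −6x² ÷ x = −6x. Subtract (−6x)·D = −6x² − 36x. Remainder: 8x + 56.
Step 8: lead(8x + 56) ÷ lead(D) = 8x ÷ x = 8. Subtract (8)·D = 8x + 48. Remainder: 8.

Q = [-3, -5, -4, 3, -4, -6, -6, 8]; R = [8]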